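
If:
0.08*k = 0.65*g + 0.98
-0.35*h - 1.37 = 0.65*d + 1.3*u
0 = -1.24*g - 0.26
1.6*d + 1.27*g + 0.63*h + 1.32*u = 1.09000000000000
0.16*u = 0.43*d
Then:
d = -1.65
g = -0.21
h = 15.67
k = 10.55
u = -4.44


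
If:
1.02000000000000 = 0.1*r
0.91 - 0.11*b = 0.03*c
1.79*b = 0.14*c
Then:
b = 1.84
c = 23.57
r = 10.20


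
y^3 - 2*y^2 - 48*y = y*(y - 8)*(y + 6)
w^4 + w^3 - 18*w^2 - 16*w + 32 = (w - 4)*(w - 1)*(w + 2)*(w + 4)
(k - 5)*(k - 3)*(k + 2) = k^3 - 6*k^2 - k + 30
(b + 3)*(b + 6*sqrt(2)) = b^2 + 3*b + 6*sqrt(2)*b + 18*sqrt(2)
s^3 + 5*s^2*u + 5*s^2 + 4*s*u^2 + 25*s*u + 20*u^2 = (s + 5)*(s + u)*(s + 4*u)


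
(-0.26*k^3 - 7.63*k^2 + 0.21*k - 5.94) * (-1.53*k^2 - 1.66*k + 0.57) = 0.3978*k^5 + 12.1055*k^4 + 12.1963*k^3 + 4.3905*k^2 + 9.9801*k - 3.3858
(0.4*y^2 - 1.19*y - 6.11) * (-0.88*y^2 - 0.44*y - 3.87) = -0.352*y^4 + 0.8712*y^3 + 4.3524*y^2 + 7.2937*y + 23.6457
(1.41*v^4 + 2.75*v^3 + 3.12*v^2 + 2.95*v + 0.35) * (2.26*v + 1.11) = 3.1866*v^5 + 7.7801*v^4 + 10.1037*v^3 + 10.1302*v^2 + 4.0655*v + 0.3885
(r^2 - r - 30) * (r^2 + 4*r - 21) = r^4 + 3*r^3 - 55*r^2 - 99*r + 630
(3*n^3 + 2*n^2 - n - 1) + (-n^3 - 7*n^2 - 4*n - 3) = 2*n^3 - 5*n^2 - 5*n - 4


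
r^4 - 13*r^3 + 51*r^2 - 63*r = r*(r - 7)*(r - 3)^2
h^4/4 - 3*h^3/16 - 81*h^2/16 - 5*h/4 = h*(h/4 + 1)*(h - 5)*(h + 1/4)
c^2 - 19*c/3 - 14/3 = (c - 7)*(c + 2/3)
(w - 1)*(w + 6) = w^2 + 5*w - 6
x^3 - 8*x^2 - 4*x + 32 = (x - 8)*(x - 2)*(x + 2)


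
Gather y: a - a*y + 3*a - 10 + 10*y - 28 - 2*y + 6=4*a + y*(8 - a) - 32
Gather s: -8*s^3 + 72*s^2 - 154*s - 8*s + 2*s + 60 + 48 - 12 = -8*s^3 + 72*s^2 - 160*s + 96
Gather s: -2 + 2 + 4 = 4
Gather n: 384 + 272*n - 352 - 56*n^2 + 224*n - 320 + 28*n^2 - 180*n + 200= -28*n^2 + 316*n - 88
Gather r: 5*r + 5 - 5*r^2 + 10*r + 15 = -5*r^2 + 15*r + 20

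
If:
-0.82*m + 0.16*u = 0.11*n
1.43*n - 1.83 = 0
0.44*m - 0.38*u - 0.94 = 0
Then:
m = -0.85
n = 1.28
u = -3.45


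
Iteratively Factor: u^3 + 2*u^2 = (u + 2)*(u^2) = u*(u + 2)*(u)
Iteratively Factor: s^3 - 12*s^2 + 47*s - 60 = (s - 4)*(s^2 - 8*s + 15) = (s - 4)*(s - 3)*(s - 5)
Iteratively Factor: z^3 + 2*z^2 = (z + 2)*(z^2) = z*(z + 2)*(z)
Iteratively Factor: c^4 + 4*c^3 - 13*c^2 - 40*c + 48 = (c - 3)*(c^3 + 7*c^2 + 8*c - 16) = (c - 3)*(c + 4)*(c^2 + 3*c - 4) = (c - 3)*(c + 4)^2*(c - 1)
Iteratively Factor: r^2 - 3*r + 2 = (r - 2)*(r - 1)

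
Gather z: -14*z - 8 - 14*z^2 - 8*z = -14*z^2 - 22*z - 8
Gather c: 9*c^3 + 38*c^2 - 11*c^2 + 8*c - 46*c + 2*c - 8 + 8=9*c^3 + 27*c^2 - 36*c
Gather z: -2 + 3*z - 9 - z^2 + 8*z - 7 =-z^2 + 11*z - 18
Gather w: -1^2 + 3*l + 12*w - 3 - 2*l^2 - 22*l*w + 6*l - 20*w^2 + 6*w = -2*l^2 + 9*l - 20*w^2 + w*(18 - 22*l) - 4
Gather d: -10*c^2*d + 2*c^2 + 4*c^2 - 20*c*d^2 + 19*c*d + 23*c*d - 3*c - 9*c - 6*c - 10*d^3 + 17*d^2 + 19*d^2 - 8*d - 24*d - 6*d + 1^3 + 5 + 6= 6*c^2 - 18*c - 10*d^3 + d^2*(36 - 20*c) + d*(-10*c^2 + 42*c - 38) + 12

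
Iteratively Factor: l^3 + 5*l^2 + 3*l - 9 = (l - 1)*(l^2 + 6*l + 9) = (l - 1)*(l + 3)*(l + 3)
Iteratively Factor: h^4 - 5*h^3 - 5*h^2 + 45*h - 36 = (h + 3)*(h^3 - 8*h^2 + 19*h - 12) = (h - 1)*(h + 3)*(h^2 - 7*h + 12) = (h - 4)*(h - 1)*(h + 3)*(h - 3)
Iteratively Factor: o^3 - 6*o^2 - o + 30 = (o - 3)*(o^2 - 3*o - 10) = (o - 5)*(o - 3)*(o + 2)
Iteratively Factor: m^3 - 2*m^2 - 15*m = (m - 5)*(m^2 + 3*m) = m*(m - 5)*(m + 3)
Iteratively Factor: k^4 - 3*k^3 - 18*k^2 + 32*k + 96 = (k - 4)*(k^3 + k^2 - 14*k - 24) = (k - 4)*(k + 3)*(k^2 - 2*k - 8) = (k - 4)^2*(k + 3)*(k + 2)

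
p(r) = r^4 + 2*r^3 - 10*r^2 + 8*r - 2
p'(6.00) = 968.00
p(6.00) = 1414.00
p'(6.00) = 968.00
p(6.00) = 1414.00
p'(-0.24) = 13.09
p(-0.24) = -4.52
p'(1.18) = -0.67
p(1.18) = -1.26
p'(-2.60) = 30.26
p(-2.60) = -79.85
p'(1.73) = 12.07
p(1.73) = 1.22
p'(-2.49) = 33.25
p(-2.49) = -76.36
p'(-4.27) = -108.62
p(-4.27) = -41.76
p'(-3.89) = -58.86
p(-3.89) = -73.19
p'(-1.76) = 39.98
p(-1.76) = -48.36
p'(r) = 4*r^3 + 6*r^2 - 20*r + 8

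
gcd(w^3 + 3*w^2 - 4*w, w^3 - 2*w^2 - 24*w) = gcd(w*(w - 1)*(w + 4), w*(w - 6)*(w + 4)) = w^2 + 4*w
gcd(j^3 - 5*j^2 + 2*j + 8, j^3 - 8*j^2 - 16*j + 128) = j - 4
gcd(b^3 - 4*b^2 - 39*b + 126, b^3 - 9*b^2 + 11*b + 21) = b^2 - 10*b + 21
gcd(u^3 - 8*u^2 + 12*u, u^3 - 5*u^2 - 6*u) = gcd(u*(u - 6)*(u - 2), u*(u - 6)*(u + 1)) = u^2 - 6*u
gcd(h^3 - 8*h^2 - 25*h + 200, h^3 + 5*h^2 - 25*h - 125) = h^2 - 25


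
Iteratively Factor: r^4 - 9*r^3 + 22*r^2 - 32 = (r - 2)*(r^3 - 7*r^2 + 8*r + 16) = (r - 4)*(r - 2)*(r^2 - 3*r - 4) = (r - 4)*(r - 2)*(r + 1)*(r - 4)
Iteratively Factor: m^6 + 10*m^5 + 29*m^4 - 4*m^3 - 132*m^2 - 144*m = (m + 4)*(m^5 + 6*m^4 + 5*m^3 - 24*m^2 - 36*m) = (m - 2)*(m + 4)*(m^4 + 8*m^3 + 21*m^2 + 18*m) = (m - 2)*(m + 3)*(m + 4)*(m^3 + 5*m^2 + 6*m) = (m - 2)*(m + 2)*(m + 3)*(m + 4)*(m^2 + 3*m) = m*(m - 2)*(m + 2)*(m + 3)*(m + 4)*(m + 3)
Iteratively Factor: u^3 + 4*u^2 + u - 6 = (u - 1)*(u^2 + 5*u + 6) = (u - 1)*(u + 2)*(u + 3)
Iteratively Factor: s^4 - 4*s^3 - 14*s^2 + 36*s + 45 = (s - 3)*(s^3 - s^2 - 17*s - 15) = (s - 3)*(s + 1)*(s^2 - 2*s - 15) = (s - 5)*(s - 3)*(s + 1)*(s + 3)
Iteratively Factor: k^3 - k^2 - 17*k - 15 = (k - 5)*(k^2 + 4*k + 3) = (k - 5)*(k + 3)*(k + 1)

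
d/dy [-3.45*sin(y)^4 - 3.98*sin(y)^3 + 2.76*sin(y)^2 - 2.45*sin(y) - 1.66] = (-13.8*sin(y)^3 - 11.94*sin(y)^2 + 5.52*sin(y) - 2.45)*cos(y)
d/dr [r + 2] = 1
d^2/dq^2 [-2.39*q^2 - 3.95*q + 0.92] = -4.78000000000000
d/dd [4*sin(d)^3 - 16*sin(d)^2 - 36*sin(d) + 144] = 4*(3*sin(d)^2 - 8*sin(d) - 9)*cos(d)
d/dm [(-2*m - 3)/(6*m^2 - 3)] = 2*(2*m^2 + 6*m + 1)/(3*(4*m^4 - 4*m^2 + 1))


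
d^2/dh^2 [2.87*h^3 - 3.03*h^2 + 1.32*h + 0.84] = 17.22*h - 6.06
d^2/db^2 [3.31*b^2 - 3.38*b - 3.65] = 6.62000000000000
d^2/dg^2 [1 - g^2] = -2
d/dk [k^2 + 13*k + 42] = 2*k + 13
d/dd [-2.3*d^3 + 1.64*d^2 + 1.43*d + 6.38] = -6.9*d^2 + 3.28*d + 1.43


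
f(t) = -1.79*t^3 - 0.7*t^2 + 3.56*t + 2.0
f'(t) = -5.37*t^2 - 1.4*t + 3.56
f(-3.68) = 68.63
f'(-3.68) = -64.01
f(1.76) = -3.66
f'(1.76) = -15.54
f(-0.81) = -0.39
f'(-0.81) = 1.17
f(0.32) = 3.01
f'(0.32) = 2.56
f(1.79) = -4.14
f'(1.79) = -16.15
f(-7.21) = 610.85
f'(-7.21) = -265.50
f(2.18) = -12.11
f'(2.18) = -25.01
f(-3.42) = 53.24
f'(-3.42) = -54.46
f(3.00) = -41.95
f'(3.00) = -48.97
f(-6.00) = 342.08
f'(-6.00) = -181.36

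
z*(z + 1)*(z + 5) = z^3 + 6*z^2 + 5*z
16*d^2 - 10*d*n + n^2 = (-8*d + n)*(-2*d + n)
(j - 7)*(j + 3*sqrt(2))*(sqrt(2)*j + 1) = sqrt(2)*j^3 - 7*sqrt(2)*j^2 + 7*j^2 - 49*j + 3*sqrt(2)*j - 21*sqrt(2)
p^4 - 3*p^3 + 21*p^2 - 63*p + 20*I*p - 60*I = (p - 3)*(p - 5*I)*(p + I)*(p + 4*I)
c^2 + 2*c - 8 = (c - 2)*(c + 4)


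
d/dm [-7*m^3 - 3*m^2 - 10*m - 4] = -21*m^2 - 6*m - 10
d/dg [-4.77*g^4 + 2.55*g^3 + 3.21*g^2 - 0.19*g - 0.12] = -19.08*g^3 + 7.65*g^2 + 6.42*g - 0.19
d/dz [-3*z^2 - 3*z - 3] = -6*z - 3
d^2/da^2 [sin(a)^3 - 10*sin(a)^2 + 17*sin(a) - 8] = -9*sin(a)^3 + 40*sin(a)^2 - 11*sin(a) - 20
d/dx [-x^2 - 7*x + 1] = -2*x - 7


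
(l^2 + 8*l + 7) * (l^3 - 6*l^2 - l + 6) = l^5 + 2*l^4 - 42*l^3 - 44*l^2 + 41*l + 42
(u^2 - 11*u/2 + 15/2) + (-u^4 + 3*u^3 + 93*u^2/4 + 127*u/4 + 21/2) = -u^4 + 3*u^3 + 97*u^2/4 + 105*u/4 + 18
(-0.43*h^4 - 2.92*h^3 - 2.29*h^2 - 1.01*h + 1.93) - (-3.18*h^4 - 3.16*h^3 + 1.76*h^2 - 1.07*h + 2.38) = 2.75*h^4 + 0.24*h^3 - 4.05*h^2 + 0.0600000000000001*h - 0.45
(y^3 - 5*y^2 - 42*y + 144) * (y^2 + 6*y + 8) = y^5 + y^4 - 64*y^3 - 148*y^2 + 528*y + 1152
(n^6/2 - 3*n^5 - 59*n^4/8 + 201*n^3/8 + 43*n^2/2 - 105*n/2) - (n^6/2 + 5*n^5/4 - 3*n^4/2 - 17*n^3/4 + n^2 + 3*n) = -17*n^5/4 - 47*n^4/8 + 235*n^3/8 + 41*n^2/2 - 111*n/2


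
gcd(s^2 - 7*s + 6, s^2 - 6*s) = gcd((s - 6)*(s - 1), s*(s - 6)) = s - 6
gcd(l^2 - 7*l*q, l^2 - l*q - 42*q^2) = -l + 7*q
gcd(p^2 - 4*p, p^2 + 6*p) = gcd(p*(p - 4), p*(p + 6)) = p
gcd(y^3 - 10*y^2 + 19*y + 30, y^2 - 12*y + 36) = y - 6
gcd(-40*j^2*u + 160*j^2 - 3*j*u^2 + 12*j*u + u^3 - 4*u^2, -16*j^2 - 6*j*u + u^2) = -8*j + u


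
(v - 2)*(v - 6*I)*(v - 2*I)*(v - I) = v^4 - 2*v^3 - 9*I*v^3 - 20*v^2 + 18*I*v^2 + 40*v + 12*I*v - 24*I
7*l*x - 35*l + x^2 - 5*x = (7*l + x)*(x - 5)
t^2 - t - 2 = (t - 2)*(t + 1)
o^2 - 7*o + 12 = (o - 4)*(o - 3)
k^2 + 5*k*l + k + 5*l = (k + 1)*(k + 5*l)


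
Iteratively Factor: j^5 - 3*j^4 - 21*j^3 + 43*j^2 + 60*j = (j + 1)*(j^4 - 4*j^3 - 17*j^2 + 60*j) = (j + 1)*(j + 4)*(j^3 - 8*j^2 + 15*j) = (j - 5)*(j + 1)*(j + 4)*(j^2 - 3*j) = (j - 5)*(j - 3)*(j + 1)*(j + 4)*(j)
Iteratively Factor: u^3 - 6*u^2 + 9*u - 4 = (u - 1)*(u^2 - 5*u + 4) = (u - 4)*(u - 1)*(u - 1)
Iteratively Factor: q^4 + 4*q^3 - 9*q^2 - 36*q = (q - 3)*(q^3 + 7*q^2 + 12*q) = q*(q - 3)*(q^2 + 7*q + 12) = q*(q - 3)*(q + 4)*(q + 3)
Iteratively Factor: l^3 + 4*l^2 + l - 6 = (l - 1)*(l^2 + 5*l + 6) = (l - 1)*(l + 3)*(l + 2)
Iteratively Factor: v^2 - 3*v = (v)*(v - 3)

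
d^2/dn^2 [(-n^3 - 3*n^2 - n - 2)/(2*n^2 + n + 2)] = 2*(5*n^3 + 6*n^2 - 12*n - 4)/(8*n^6 + 12*n^5 + 30*n^4 + 25*n^3 + 30*n^2 + 12*n + 8)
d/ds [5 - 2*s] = -2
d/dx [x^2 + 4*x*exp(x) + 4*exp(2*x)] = 4*x*exp(x) + 2*x + 8*exp(2*x) + 4*exp(x)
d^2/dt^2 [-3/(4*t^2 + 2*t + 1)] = 24*(4*t^2 + 2*t - (4*t + 1)^2 + 1)/(4*t^2 + 2*t + 1)^3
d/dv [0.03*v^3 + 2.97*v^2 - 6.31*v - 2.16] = 0.09*v^2 + 5.94*v - 6.31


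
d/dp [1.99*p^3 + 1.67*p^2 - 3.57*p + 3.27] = 5.97*p^2 + 3.34*p - 3.57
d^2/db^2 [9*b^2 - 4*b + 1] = 18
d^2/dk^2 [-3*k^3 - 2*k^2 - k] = -18*k - 4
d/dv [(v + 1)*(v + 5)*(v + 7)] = 3*v^2 + 26*v + 47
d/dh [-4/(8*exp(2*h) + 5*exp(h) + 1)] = (64*exp(h) + 20)*exp(h)/(8*exp(2*h) + 5*exp(h) + 1)^2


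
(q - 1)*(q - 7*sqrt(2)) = q^2 - 7*sqrt(2)*q - q + 7*sqrt(2)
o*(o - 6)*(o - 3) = o^3 - 9*o^2 + 18*o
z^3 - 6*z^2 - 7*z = z*(z - 7)*(z + 1)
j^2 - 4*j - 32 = (j - 8)*(j + 4)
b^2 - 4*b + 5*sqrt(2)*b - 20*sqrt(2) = (b - 4)*(b + 5*sqrt(2))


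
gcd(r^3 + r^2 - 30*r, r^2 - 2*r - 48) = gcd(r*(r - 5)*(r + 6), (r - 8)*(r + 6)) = r + 6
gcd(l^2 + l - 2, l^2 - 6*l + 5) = l - 1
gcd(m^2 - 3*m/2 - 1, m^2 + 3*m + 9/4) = 1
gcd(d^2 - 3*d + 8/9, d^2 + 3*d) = 1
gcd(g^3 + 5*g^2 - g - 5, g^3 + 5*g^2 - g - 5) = g^3 + 5*g^2 - g - 5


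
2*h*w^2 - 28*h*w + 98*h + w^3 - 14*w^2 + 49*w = (2*h + w)*(w - 7)^2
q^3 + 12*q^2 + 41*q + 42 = (q + 2)*(q + 3)*(q + 7)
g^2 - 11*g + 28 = (g - 7)*(g - 4)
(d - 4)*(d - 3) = d^2 - 7*d + 12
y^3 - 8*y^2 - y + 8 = (y - 8)*(y - 1)*(y + 1)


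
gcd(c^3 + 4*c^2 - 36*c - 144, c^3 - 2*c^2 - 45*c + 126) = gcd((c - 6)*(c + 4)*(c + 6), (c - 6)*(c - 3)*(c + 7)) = c - 6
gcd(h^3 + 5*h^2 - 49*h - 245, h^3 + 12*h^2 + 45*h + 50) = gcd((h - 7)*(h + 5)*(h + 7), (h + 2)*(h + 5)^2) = h + 5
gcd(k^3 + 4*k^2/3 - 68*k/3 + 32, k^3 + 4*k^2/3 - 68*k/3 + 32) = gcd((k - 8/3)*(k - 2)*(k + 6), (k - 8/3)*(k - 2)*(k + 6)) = k^3 + 4*k^2/3 - 68*k/3 + 32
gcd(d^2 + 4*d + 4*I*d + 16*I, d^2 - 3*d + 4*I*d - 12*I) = d + 4*I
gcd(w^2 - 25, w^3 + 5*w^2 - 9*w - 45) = w + 5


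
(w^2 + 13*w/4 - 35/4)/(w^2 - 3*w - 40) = (w - 7/4)/(w - 8)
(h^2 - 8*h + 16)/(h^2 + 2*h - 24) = (h - 4)/(h + 6)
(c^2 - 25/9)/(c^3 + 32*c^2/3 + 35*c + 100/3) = (c - 5/3)/(c^2 + 9*c + 20)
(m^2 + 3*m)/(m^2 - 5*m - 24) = m/(m - 8)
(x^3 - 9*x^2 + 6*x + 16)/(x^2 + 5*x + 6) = (x^3 - 9*x^2 + 6*x + 16)/(x^2 + 5*x + 6)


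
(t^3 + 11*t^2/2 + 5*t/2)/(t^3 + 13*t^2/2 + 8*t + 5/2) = t/(t + 1)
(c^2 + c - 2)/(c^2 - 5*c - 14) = (c - 1)/(c - 7)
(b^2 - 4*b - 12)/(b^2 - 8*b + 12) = (b + 2)/(b - 2)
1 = 1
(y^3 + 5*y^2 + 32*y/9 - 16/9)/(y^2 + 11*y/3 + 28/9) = (3*y^2 + 11*y - 4)/(3*y + 7)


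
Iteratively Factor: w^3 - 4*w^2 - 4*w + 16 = (w + 2)*(w^2 - 6*w + 8) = (w - 2)*(w + 2)*(w - 4)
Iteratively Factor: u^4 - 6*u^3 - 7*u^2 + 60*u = (u - 5)*(u^3 - u^2 - 12*u) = (u - 5)*(u + 3)*(u^2 - 4*u) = (u - 5)*(u - 4)*(u + 3)*(u)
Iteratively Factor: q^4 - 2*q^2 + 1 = (q + 1)*(q^3 - q^2 - q + 1) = (q + 1)^2*(q^2 - 2*q + 1) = (q - 1)*(q + 1)^2*(q - 1)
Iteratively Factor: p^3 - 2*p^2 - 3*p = (p - 3)*(p^2 + p) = p*(p - 3)*(p + 1)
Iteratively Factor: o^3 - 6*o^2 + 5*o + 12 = (o - 4)*(o^2 - 2*o - 3) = (o - 4)*(o + 1)*(o - 3)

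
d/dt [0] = 0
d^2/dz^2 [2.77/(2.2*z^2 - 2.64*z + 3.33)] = (-26.8136*z^2 + 32.17632*z + 2.77*(4.4*z - 2.64)*(8.8*z - 5.28) - 40.58604)/(2.2*z^2 - 2.64*z + 3.33)^3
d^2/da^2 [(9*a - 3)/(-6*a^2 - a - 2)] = 6*(-(3*a - 1)*(12*a + 1)^2 + 3*(18*a - 1)*(6*a^2 + a + 2))/(6*a^2 + a + 2)^3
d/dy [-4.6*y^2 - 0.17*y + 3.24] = -9.2*y - 0.17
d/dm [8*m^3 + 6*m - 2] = 24*m^2 + 6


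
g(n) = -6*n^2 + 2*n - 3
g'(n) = 2 - 12*n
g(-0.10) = -3.26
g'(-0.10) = 3.20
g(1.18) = -8.99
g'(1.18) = -12.16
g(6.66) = -255.81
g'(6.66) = -77.92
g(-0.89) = -9.53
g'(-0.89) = 12.68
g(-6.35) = -257.64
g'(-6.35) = 78.20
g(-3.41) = -79.59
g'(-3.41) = 42.92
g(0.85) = -5.64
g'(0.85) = -8.20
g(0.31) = -2.96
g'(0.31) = -1.72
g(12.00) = -843.00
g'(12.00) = -142.00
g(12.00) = -843.00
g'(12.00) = -142.00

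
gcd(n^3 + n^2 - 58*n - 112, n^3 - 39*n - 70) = n + 2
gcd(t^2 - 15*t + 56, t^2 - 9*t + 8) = t - 8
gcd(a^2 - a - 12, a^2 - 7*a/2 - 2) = a - 4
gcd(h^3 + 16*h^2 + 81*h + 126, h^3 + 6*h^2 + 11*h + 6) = h + 3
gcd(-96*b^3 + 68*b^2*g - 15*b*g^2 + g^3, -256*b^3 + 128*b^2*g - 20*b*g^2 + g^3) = 32*b^2 - 12*b*g + g^2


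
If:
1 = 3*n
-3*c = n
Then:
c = -1/9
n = 1/3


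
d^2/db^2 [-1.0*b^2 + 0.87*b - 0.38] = -2.00000000000000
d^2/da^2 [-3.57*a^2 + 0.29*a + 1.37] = -7.14000000000000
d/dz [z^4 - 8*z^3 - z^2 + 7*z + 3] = 4*z^3 - 24*z^2 - 2*z + 7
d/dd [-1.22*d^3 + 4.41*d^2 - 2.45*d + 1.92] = -3.66*d^2 + 8.82*d - 2.45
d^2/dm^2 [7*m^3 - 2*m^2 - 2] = 42*m - 4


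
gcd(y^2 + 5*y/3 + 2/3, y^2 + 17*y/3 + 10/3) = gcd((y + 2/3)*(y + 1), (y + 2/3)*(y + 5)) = y + 2/3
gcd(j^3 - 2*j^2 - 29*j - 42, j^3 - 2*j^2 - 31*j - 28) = j - 7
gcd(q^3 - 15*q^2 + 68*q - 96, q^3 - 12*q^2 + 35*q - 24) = q^2 - 11*q + 24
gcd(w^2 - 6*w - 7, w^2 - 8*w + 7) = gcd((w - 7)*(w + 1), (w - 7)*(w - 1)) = w - 7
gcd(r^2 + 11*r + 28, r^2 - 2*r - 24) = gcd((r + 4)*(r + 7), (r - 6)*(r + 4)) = r + 4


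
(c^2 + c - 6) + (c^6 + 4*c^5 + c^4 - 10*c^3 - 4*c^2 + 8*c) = c^6 + 4*c^5 + c^4 - 10*c^3 - 3*c^2 + 9*c - 6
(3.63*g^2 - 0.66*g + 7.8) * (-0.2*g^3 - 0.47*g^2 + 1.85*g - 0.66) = -0.726*g^5 - 1.5741*g^4 + 5.4657*g^3 - 7.2828*g^2 + 14.8656*g - 5.148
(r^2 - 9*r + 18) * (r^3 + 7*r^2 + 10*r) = r^5 - 2*r^4 - 35*r^3 + 36*r^2 + 180*r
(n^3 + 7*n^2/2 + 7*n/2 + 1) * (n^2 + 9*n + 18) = n^5 + 25*n^4/2 + 53*n^3 + 191*n^2/2 + 72*n + 18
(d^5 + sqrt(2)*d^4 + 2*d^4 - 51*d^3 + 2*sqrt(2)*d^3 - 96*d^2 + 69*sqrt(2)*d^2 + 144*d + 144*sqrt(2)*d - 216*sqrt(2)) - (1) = d^5 + sqrt(2)*d^4 + 2*d^4 - 51*d^3 + 2*sqrt(2)*d^3 - 96*d^2 + 69*sqrt(2)*d^2 + 144*d + 144*sqrt(2)*d - 216*sqrt(2) - 1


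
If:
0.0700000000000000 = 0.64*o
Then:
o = 0.11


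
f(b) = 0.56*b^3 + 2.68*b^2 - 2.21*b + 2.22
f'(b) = 1.68*b^2 + 5.36*b - 2.21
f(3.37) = 46.64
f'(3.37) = 34.93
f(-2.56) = 16.05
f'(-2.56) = -4.92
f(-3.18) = 18.34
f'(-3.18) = -2.27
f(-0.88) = 5.86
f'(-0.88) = -5.63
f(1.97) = 12.55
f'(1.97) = 14.87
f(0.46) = 1.82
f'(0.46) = 0.61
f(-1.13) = 7.33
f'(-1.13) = -6.12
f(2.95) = 33.40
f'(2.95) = 28.22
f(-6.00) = -9.00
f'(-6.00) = 26.11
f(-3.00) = 17.85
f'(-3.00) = -3.17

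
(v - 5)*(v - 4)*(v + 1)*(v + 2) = v^4 - 6*v^3 - 5*v^2 + 42*v + 40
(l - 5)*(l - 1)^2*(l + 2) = l^4 - 5*l^3 - 3*l^2 + 17*l - 10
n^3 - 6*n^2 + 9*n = n*(n - 3)^2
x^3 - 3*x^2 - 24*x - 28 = (x - 7)*(x + 2)^2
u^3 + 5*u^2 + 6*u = u*(u + 2)*(u + 3)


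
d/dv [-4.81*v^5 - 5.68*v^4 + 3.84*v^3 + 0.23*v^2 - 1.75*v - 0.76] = -24.05*v^4 - 22.72*v^3 + 11.52*v^2 + 0.46*v - 1.75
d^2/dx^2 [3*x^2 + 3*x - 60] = 6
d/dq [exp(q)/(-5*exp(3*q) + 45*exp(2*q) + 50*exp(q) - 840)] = (2*exp(3*q) - 9*exp(2*q) - 168)*exp(q)/(5*(exp(6*q) - 18*exp(5*q) + 61*exp(4*q) + 516*exp(3*q) - 2924*exp(2*q) - 3360*exp(q) + 28224))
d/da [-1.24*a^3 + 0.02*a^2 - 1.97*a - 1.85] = -3.72*a^2 + 0.04*a - 1.97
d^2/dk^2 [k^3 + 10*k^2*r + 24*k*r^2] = 6*k + 20*r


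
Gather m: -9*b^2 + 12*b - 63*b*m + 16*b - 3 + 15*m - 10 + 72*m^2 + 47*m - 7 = -9*b^2 + 28*b + 72*m^2 + m*(62 - 63*b) - 20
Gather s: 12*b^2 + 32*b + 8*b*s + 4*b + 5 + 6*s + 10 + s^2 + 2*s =12*b^2 + 36*b + s^2 + s*(8*b + 8) + 15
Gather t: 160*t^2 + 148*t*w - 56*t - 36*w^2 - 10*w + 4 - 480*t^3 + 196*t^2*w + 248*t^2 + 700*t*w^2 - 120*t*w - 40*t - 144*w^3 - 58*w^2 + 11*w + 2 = -480*t^3 + t^2*(196*w + 408) + t*(700*w^2 + 28*w - 96) - 144*w^3 - 94*w^2 + w + 6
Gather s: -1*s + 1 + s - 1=0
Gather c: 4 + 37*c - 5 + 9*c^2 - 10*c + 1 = 9*c^2 + 27*c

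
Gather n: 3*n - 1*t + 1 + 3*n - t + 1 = 6*n - 2*t + 2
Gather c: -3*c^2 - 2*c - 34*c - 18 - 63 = -3*c^2 - 36*c - 81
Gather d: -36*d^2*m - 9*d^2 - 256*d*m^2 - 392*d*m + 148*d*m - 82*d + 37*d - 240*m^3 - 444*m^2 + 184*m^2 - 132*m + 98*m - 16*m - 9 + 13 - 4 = d^2*(-36*m - 9) + d*(-256*m^2 - 244*m - 45) - 240*m^3 - 260*m^2 - 50*m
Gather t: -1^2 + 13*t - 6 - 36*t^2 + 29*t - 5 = -36*t^2 + 42*t - 12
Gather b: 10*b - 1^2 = 10*b - 1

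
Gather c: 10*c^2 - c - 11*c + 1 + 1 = 10*c^2 - 12*c + 2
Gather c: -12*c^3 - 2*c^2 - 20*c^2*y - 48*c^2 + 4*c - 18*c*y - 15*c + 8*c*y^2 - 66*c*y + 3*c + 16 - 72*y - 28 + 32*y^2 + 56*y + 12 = -12*c^3 + c^2*(-20*y - 50) + c*(8*y^2 - 84*y - 8) + 32*y^2 - 16*y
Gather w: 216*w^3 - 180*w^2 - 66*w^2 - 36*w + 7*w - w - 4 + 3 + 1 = 216*w^3 - 246*w^2 - 30*w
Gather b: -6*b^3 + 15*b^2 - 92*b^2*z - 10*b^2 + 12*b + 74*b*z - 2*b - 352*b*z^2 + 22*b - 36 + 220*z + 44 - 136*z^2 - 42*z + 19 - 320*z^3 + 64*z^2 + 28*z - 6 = -6*b^3 + b^2*(5 - 92*z) + b*(-352*z^2 + 74*z + 32) - 320*z^3 - 72*z^2 + 206*z + 21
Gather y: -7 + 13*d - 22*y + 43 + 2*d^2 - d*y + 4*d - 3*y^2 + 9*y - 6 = 2*d^2 + 17*d - 3*y^2 + y*(-d - 13) + 30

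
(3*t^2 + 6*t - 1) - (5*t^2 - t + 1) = -2*t^2 + 7*t - 2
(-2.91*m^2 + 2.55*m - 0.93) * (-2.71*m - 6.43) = 7.8861*m^3 + 11.8008*m^2 - 13.8762*m + 5.9799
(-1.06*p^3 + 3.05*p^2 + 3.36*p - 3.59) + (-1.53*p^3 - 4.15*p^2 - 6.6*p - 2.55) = -2.59*p^3 - 1.1*p^2 - 3.24*p - 6.14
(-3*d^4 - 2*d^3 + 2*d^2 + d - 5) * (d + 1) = -3*d^5 - 5*d^4 + 3*d^2 - 4*d - 5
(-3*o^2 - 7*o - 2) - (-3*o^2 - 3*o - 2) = -4*o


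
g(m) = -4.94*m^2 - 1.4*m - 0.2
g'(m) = -9.88*m - 1.4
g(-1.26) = -6.28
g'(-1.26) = 11.05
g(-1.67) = -11.64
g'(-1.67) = 15.10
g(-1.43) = -8.30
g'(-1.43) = 12.73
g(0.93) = -5.77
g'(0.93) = -10.59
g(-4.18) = -80.66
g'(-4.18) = 39.90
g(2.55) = -35.89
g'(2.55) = -26.59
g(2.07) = -24.27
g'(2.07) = -21.85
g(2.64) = -38.33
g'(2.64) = -27.48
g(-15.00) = -1090.70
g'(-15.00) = 146.80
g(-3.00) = -40.46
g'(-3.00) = 28.24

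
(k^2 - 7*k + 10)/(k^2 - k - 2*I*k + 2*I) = (k^2 - 7*k + 10)/(k^2 - k - 2*I*k + 2*I)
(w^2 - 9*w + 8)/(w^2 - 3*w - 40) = (w - 1)/(w + 5)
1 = 1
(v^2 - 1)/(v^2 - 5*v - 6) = (v - 1)/(v - 6)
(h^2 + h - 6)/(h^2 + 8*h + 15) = (h - 2)/(h + 5)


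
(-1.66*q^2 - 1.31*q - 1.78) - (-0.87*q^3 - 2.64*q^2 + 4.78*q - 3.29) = 0.87*q^3 + 0.98*q^2 - 6.09*q + 1.51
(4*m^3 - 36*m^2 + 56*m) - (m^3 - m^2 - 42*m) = 3*m^3 - 35*m^2 + 98*m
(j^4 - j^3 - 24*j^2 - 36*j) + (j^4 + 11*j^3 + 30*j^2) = 2*j^4 + 10*j^3 + 6*j^2 - 36*j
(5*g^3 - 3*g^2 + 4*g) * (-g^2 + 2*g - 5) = -5*g^5 + 13*g^4 - 35*g^3 + 23*g^2 - 20*g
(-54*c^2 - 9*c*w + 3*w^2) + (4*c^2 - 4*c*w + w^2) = -50*c^2 - 13*c*w + 4*w^2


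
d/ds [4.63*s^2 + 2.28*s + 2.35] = 9.26*s + 2.28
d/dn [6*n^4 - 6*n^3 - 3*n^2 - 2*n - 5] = 24*n^3 - 18*n^2 - 6*n - 2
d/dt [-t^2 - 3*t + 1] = -2*t - 3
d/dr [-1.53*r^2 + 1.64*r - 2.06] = 1.64 - 3.06*r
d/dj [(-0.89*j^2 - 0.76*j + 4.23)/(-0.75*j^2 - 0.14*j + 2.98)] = (-0.4454*j^2 + 1.0406*j - 1.6726)/(0.5625*j^4 + 0.21*j^3 - 4.4504*j^2 - 0.8344*j + 8.8804)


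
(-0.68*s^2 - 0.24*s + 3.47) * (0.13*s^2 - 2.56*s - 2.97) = -0.0884*s^4 + 1.7096*s^3 + 3.0851*s^2 - 8.1704*s - 10.3059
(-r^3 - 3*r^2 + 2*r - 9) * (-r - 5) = r^4 + 8*r^3 + 13*r^2 - r + 45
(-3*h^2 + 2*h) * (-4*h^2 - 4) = 12*h^4 - 8*h^3 + 12*h^2 - 8*h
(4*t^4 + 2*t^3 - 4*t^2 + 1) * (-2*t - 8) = -8*t^5 - 36*t^4 - 8*t^3 + 32*t^2 - 2*t - 8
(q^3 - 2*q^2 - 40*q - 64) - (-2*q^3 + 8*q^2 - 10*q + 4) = 3*q^3 - 10*q^2 - 30*q - 68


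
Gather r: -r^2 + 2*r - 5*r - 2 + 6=-r^2 - 3*r + 4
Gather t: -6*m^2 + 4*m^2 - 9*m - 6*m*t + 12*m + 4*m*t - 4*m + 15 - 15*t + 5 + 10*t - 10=-2*m^2 - m + t*(-2*m - 5) + 10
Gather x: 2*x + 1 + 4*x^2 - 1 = 4*x^2 + 2*x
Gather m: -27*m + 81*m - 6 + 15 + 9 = 54*m + 18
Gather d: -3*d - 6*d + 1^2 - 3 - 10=-9*d - 12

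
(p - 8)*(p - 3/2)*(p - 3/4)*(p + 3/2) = p^4 - 35*p^3/4 + 15*p^2/4 + 315*p/16 - 27/2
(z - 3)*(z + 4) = z^2 + z - 12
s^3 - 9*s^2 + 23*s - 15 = (s - 5)*(s - 3)*(s - 1)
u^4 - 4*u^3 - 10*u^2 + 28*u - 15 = (u - 5)*(u - 1)^2*(u + 3)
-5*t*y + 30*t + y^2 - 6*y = (-5*t + y)*(y - 6)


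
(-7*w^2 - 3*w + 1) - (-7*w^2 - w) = 1 - 2*w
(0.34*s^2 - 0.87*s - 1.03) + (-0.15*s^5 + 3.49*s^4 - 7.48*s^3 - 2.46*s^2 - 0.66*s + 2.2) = -0.15*s^5 + 3.49*s^4 - 7.48*s^3 - 2.12*s^2 - 1.53*s + 1.17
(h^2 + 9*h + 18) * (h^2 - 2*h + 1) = h^4 + 7*h^3 + h^2 - 27*h + 18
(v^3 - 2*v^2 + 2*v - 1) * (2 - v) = -v^4 + 4*v^3 - 6*v^2 + 5*v - 2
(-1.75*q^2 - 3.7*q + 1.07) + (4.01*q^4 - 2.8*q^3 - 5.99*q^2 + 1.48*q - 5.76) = 4.01*q^4 - 2.8*q^3 - 7.74*q^2 - 2.22*q - 4.69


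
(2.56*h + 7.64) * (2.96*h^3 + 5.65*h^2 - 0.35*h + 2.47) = 7.5776*h^4 + 37.0784*h^3 + 42.27*h^2 + 3.6492*h + 18.8708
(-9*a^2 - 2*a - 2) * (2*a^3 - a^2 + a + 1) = -18*a^5 + 5*a^4 - 11*a^3 - 9*a^2 - 4*a - 2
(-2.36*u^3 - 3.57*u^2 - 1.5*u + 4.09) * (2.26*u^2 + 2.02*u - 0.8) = -5.3336*u^5 - 12.8354*u^4 - 8.7134*u^3 + 9.0694*u^2 + 9.4618*u - 3.272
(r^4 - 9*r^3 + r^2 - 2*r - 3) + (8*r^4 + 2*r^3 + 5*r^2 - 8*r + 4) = 9*r^4 - 7*r^3 + 6*r^2 - 10*r + 1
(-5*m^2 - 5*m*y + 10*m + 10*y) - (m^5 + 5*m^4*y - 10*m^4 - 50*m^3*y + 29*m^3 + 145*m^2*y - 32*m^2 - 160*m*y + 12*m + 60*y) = -m^5 - 5*m^4*y + 10*m^4 + 50*m^3*y - 29*m^3 - 145*m^2*y + 27*m^2 + 155*m*y - 2*m - 50*y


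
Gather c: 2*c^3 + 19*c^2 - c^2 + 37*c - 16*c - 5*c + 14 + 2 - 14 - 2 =2*c^3 + 18*c^2 + 16*c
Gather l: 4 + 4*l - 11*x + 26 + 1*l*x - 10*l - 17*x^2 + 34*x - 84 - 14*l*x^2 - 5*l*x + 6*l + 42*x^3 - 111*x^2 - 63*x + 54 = l*(-14*x^2 - 4*x) + 42*x^3 - 128*x^2 - 40*x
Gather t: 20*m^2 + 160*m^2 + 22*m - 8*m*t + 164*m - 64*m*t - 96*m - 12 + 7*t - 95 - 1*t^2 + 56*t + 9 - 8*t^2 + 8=180*m^2 + 90*m - 9*t^2 + t*(63 - 72*m) - 90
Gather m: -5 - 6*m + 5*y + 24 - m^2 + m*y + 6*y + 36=-m^2 + m*(y - 6) + 11*y + 55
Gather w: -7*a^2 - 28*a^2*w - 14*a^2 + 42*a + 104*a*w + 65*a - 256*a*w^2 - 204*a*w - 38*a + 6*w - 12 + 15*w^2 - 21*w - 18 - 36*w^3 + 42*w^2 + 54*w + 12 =-21*a^2 + 69*a - 36*w^3 + w^2*(57 - 256*a) + w*(-28*a^2 - 100*a + 39) - 18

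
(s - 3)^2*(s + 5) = s^3 - s^2 - 21*s + 45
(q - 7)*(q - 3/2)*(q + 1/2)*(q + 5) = q^4 - 3*q^3 - 135*q^2/4 + 73*q/2 + 105/4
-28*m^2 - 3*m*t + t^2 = (-7*m + t)*(4*m + t)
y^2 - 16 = (y - 4)*(y + 4)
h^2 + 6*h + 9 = (h + 3)^2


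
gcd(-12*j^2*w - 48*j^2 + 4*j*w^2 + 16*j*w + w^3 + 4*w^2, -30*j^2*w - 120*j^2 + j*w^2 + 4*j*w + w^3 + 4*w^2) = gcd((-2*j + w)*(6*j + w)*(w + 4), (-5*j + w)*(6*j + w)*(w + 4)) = 6*j*w + 24*j + w^2 + 4*w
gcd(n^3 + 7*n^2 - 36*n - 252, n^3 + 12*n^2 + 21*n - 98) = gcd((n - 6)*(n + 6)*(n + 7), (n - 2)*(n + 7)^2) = n + 7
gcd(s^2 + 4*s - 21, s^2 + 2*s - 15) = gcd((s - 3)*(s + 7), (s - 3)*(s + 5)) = s - 3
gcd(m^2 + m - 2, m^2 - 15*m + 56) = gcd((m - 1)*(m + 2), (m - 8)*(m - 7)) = 1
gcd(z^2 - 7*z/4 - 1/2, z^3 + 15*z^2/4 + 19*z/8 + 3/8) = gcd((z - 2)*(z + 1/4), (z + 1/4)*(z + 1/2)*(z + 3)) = z + 1/4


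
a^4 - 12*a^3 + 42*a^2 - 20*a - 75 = (a - 5)^2*(a - 3)*(a + 1)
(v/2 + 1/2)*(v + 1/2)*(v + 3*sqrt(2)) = v^3/2 + 3*v^2/4 + 3*sqrt(2)*v^2/2 + v/4 + 9*sqrt(2)*v/4 + 3*sqrt(2)/4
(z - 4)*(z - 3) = z^2 - 7*z + 12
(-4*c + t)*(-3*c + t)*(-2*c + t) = -24*c^3 + 26*c^2*t - 9*c*t^2 + t^3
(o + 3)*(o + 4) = o^2 + 7*o + 12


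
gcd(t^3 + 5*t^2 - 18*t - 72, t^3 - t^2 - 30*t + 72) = t^2 + 2*t - 24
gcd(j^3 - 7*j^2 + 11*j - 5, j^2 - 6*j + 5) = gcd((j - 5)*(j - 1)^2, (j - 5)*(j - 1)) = j^2 - 6*j + 5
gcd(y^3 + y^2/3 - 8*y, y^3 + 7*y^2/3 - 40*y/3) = y^2 - 8*y/3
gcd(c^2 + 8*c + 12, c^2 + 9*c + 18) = c + 6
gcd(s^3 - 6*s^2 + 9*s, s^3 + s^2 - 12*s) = s^2 - 3*s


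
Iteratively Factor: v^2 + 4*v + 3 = (v + 3)*(v + 1)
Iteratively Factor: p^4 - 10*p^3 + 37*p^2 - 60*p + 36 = (p - 2)*(p^3 - 8*p^2 + 21*p - 18) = (p - 3)*(p - 2)*(p^2 - 5*p + 6) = (p - 3)^2*(p - 2)*(p - 2)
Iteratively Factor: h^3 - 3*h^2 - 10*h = (h - 5)*(h^2 + 2*h) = (h - 5)*(h + 2)*(h)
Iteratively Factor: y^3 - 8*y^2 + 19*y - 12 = (y - 1)*(y^2 - 7*y + 12) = (y - 3)*(y - 1)*(y - 4)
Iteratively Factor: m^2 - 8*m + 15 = (m - 3)*(m - 5)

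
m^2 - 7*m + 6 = (m - 6)*(m - 1)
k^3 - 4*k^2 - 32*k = k*(k - 8)*(k + 4)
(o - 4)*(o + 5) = o^2 + o - 20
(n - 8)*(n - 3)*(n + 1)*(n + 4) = n^4 - 6*n^3 - 27*n^2 + 76*n + 96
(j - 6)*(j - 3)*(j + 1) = j^3 - 8*j^2 + 9*j + 18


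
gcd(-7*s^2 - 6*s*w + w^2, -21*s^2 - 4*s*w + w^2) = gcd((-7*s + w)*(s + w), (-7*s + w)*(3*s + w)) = 7*s - w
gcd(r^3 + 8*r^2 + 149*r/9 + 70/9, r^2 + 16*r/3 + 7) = r + 7/3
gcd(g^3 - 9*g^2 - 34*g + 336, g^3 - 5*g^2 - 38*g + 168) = g^2 - g - 42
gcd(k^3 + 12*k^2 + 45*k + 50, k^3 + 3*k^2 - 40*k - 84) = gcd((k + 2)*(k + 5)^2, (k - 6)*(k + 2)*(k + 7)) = k + 2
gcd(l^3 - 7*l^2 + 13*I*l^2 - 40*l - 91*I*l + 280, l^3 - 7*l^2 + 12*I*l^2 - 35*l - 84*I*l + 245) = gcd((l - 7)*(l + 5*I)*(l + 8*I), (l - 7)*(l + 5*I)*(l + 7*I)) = l^2 + l*(-7 + 5*I) - 35*I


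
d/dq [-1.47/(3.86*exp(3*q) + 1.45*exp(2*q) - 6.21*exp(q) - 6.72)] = (17.0226*exp(2*q) + 4.263*exp(q) - 9.1287)*exp(q)/(3.86*exp(3*q) + 1.45*exp(2*q) - 6.21*exp(q) - 6.72)^2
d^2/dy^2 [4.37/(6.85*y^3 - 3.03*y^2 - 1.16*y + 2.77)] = ((26.4822 - 179.607*y)*(6.85*y^3 - 3.03*y^2 - 1.16*y + 2.77) + 4.37*(-41.1*y^2 + 12.12*y + 2.32)*(-20.55*y^2 + 6.06*y + 1.16))/(6.85*y^3 - 3.03*y^2 - 1.16*y + 2.77)^3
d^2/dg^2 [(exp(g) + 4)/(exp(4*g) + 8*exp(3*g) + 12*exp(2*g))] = (9*exp(5*g) + 152*exp(4*g) + 1016*exp(3*g) + 3168*exp(2*g) + 4368*exp(g) + 2304)*exp(-2*g)/(exp(6*g) + 24*exp(5*g) + 228*exp(4*g) + 1088*exp(3*g) + 2736*exp(2*g) + 3456*exp(g) + 1728)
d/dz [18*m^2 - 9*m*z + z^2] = -9*m + 2*z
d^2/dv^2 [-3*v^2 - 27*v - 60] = -6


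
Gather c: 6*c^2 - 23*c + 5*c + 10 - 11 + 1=6*c^2 - 18*c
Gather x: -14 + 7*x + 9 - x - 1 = 6*x - 6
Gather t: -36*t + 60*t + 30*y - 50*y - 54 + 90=24*t - 20*y + 36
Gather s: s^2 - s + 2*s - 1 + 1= s^2 + s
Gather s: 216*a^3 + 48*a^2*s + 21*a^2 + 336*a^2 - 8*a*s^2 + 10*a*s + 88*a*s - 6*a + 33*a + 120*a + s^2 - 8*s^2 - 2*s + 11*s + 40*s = 216*a^3 + 357*a^2 + 147*a + s^2*(-8*a - 7) + s*(48*a^2 + 98*a + 49)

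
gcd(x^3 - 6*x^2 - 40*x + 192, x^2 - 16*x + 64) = x - 8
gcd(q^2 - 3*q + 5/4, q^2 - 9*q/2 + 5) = q - 5/2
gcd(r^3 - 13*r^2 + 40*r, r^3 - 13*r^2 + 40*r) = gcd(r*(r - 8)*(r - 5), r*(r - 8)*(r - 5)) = r^3 - 13*r^2 + 40*r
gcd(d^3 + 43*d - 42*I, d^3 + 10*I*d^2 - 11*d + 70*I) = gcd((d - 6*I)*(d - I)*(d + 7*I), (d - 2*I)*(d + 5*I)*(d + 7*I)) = d + 7*I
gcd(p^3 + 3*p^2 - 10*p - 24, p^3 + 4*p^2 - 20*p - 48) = p + 2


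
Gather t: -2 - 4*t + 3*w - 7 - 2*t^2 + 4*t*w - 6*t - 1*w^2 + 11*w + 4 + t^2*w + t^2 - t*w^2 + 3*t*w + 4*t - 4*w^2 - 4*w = t^2*(w - 1) + t*(-w^2 + 7*w - 6) - 5*w^2 + 10*w - 5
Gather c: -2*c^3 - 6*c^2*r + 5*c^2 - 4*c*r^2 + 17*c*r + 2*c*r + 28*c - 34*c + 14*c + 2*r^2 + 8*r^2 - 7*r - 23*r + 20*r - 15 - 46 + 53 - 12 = -2*c^3 + c^2*(5 - 6*r) + c*(-4*r^2 + 19*r + 8) + 10*r^2 - 10*r - 20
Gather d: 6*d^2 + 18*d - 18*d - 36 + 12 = 6*d^2 - 24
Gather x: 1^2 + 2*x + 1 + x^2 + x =x^2 + 3*x + 2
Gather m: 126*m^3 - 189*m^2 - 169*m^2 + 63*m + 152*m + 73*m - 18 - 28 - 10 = 126*m^3 - 358*m^2 + 288*m - 56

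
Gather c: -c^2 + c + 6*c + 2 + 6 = -c^2 + 7*c + 8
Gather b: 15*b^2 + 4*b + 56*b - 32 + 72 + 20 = 15*b^2 + 60*b + 60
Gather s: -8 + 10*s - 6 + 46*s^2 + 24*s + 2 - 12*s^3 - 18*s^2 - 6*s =-12*s^3 + 28*s^2 + 28*s - 12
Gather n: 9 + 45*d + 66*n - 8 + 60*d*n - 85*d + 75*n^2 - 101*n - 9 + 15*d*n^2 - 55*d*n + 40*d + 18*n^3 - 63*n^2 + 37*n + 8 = 18*n^3 + n^2*(15*d + 12) + n*(5*d + 2)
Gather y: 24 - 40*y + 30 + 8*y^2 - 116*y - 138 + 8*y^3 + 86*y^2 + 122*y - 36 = 8*y^3 + 94*y^2 - 34*y - 120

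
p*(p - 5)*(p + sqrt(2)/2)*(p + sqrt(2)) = p^4 - 5*p^3 + 3*sqrt(2)*p^3/2 - 15*sqrt(2)*p^2/2 + p^2 - 5*p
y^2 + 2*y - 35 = (y - 5)*(y + 7)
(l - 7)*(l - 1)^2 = l^3 - 9*l^2 + 15*l - 7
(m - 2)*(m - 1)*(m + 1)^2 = m^4 - m^3 - 3*m^2 + m + 2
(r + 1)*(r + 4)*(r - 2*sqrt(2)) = r^3 - 2*sqrt(2)*r^2 + 5*r^2 - 10*sqrt(2)*r + 4*r - 8*sqrt(2)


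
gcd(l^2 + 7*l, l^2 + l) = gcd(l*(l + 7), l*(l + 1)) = l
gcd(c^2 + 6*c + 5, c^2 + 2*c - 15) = c + 5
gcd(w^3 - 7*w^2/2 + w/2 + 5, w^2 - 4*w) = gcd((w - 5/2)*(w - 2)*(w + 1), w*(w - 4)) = 1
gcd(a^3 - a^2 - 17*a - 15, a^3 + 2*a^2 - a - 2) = a + 1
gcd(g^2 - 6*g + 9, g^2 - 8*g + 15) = g - 3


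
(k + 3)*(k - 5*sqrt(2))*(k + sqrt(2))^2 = k^4 - 3*sqrt(2)*k^3 + 3*k^3 - 18*k^2 - 9*sqrt(2)*k^2 - 54*k - 10*sqrt(2)*k - 30*sqrt(2)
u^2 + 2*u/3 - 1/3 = (u - 1/3)*(u + 1)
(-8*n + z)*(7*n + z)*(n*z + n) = -56*n^3*z - 56*n^3 - n^2*z^2 - n^2*z + n*z^3 + n*z^2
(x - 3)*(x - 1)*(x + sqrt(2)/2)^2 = x^4 - 4*x^3 + sqrt(2)*x^3 - 4*sqrt(2)*x^2 + 7*x^2/2 - 2*x + 3*sqrt(2)*x + 3/2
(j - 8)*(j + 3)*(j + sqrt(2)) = j^3 - 5*j^2 + sqrt(2)*j^2 - 24*j - 5*sqrt(2)*j - 24*sqrt(2)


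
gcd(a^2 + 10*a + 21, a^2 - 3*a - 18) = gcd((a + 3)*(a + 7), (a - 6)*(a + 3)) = a + 3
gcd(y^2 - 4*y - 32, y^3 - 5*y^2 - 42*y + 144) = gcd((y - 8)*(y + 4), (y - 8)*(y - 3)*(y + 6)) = y - 8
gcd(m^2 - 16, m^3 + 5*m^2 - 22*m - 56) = m - 4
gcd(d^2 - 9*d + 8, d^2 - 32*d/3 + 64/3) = d - 8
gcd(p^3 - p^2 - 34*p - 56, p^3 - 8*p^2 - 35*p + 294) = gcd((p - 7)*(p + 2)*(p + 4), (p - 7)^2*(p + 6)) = p - 7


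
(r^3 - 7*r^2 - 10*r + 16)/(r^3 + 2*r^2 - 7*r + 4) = (r^2 - 6*r - 16)/(r^2 + 3*r - 4)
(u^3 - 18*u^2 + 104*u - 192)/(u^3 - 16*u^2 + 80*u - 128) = (u - 6)/(u - 4)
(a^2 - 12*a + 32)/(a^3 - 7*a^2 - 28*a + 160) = 1/(a + 5)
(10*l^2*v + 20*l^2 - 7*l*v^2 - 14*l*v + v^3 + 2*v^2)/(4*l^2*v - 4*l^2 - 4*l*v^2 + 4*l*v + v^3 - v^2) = (-5*l*v - 10*l + v^2 + 2*v)/(-2*l*v + 2*l + v^2 - v)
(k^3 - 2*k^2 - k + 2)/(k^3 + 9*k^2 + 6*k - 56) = (k^2 - 1)/(k^2 + 11*k + 28)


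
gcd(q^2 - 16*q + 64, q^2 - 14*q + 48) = q - 8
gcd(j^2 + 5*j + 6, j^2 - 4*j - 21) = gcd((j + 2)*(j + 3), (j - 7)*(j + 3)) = j + 3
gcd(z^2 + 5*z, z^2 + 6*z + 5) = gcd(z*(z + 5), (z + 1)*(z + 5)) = z + 5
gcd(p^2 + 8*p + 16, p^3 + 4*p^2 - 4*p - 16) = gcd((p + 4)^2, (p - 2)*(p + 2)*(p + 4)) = p + 4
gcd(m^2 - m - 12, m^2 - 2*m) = 1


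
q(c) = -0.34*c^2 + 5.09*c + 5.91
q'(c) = 5.09 - 0.68*c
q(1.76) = 13.82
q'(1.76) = 3.89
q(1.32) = 12.04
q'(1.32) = 4.19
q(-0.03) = 5.76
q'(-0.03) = 5.11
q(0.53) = 8.51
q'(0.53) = 4.73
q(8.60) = 24.54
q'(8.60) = -0.76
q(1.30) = 11.95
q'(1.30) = 4.21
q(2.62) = 16.91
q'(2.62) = 3.31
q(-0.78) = 1.73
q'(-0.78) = 5.62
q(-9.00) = -67.44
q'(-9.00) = 11.21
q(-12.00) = -104.13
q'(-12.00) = 13.25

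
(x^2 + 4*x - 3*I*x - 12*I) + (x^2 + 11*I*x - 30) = 2*x^2 + 4*x + 8*I*x - 30 - 12*I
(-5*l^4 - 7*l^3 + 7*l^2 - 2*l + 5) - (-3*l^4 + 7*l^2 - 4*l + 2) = -2*l^4 - 7*l^3 + 2*l + 3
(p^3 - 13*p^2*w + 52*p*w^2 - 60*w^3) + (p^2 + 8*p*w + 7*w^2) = p^3 - 13*p^2*w + p^2 + 52*p*w^2 + 8*p*w - 60*w^3 + 7*w^2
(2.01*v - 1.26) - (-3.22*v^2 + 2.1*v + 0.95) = 3.22*v^2 - 0.0900000000000003*v - 2.21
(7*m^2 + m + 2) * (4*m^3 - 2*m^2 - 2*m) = 28*m^5 - 10*m^4 - 8*m^3 - 6*m^2 - 4*m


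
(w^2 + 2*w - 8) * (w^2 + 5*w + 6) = w^4 + 7*w^3 + 8*w^2 - 28*w - 48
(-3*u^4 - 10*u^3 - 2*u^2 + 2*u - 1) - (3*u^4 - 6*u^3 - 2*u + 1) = -6*u^4 - 4*u^3 - 2*u^2 + 4*u - 2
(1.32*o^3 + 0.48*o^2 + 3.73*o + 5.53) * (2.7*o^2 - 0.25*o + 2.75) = 3.564*o^5 + 0.966*o^4 + 13.581*o^3 + 15.3185*o^2 + 8.875*o + 15.2075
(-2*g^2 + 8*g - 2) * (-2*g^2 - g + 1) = 4*g^4 - 14*g^3 - 6*g^2 + 10*g - 2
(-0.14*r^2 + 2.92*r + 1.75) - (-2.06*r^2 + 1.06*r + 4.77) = 1.92*r^2 + 1.86*r - 3.02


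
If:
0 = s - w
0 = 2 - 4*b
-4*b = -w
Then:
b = 1/2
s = 2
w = 2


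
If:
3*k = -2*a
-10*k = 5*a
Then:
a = 0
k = 0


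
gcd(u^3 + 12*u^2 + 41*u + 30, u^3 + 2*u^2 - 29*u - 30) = u^2 + 7*u + 6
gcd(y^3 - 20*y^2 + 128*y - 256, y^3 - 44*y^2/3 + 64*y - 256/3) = y^2 - 12*y + 32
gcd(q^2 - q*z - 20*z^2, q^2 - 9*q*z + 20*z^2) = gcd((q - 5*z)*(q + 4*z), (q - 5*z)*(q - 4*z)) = -q + 5*z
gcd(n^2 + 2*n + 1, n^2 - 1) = n + 1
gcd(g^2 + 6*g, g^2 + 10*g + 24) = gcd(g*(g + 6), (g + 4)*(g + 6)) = g + 6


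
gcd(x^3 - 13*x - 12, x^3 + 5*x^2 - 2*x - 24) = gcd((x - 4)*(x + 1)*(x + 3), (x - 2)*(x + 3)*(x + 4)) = x + 3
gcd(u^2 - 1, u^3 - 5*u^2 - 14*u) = 1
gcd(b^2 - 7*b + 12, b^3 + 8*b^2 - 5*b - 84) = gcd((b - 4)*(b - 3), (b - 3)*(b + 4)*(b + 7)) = b - 3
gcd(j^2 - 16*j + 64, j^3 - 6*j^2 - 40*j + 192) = j - 8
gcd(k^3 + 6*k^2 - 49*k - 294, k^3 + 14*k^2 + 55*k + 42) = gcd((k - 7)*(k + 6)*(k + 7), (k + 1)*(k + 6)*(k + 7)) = k^2 + 13*k + 42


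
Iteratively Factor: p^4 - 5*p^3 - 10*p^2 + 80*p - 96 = (p + 4)*(p^3 - 9*p^2 + 26*p - 24) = (p - 2)*(p + 4)*(p^2 - 7*p + 12) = (p - 4)*(p - 2)*(p + 4)*(p - 3)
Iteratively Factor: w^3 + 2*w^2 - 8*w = (w - 2)*(w^2 + 4*w) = w*(w - 2)*(w + 4)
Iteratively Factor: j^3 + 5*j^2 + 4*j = (j + 4)*(j^2 + j) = j*(j + 4)*(j + 1)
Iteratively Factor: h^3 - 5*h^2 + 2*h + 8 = (h - 4)*(h^2 - h - 2) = (h - 4)*(h - 2)*(h + 1)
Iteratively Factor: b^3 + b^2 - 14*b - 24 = (b + 3)*(b^2 - 2*b - 8) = (b + 2)*(b + 3)*(b - 4)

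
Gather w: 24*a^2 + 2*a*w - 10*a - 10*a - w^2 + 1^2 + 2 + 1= 24*a^2 + 2*a*w - 20*a - w^2 + 4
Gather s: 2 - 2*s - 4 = -2*s - 2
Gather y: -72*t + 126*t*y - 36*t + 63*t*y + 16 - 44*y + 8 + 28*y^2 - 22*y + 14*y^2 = -108*t + 42*y^2 + y*(189*t - 66) + 24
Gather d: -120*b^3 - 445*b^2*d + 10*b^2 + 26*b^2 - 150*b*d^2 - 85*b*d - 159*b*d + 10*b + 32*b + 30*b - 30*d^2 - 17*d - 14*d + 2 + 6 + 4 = -120*b^3 + 36*b^2 + 72*b + d^2*(-150*b - 30) + d*(-445*b^2 - 244*b - 31) + 12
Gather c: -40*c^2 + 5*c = -40*c^2 + 5*c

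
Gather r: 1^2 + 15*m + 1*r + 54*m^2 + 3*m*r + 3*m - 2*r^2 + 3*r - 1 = 54*m^2 + 18*m - 2*r^2 + r*(3*m + 4)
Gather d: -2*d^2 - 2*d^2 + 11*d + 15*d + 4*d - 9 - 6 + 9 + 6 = -4*d^2 + 30*d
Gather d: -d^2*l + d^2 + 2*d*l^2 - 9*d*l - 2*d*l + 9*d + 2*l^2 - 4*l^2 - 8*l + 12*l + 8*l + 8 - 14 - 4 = d^2*(1 - l) + d*(2*l^2 - 11*l + 9) - 2*l^2 + 12*l - 10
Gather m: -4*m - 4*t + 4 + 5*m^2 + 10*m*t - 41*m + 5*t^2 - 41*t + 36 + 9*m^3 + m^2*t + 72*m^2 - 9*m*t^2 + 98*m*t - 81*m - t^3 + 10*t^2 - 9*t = 9*m^3 + m^2*(t + 77) + m*(-9*t^2 + 108*t - 126) - t^3 + 15*t^2 - 54*t + 40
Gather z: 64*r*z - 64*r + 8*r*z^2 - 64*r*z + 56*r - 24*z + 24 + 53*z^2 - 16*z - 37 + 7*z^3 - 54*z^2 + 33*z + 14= -8*r + 7*z^3 + z^2*(8*r - 1) - 7*z + 1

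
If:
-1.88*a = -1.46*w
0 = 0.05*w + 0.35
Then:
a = -5.44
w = -7.00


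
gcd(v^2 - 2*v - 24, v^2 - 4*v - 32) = v + 4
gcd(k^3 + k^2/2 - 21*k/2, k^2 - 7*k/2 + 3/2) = k - 3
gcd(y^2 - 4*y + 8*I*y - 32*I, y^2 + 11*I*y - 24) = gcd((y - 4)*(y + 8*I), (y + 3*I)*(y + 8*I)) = y + 8*I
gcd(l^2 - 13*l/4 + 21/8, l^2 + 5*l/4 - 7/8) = 1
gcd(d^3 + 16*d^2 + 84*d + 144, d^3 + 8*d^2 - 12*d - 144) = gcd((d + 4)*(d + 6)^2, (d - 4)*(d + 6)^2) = d^2 + 12*d + 36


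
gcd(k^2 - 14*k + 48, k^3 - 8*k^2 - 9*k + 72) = k - 8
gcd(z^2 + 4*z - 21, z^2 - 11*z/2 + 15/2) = z - 3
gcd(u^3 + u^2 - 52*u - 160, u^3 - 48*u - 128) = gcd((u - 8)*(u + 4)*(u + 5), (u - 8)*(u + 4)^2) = u^2 - 4*u - 32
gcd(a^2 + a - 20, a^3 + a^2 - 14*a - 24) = a - 4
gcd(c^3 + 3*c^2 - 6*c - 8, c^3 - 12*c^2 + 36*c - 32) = c - 2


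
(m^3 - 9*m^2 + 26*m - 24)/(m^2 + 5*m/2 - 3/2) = 2*(m^3 - 9*m^2 + 26*m - 24)/(2*m^2 + 5*m - 3)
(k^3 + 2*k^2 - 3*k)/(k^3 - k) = (k + 3)/(k + 1)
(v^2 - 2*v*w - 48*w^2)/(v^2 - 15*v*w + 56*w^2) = (v + 6*w)/(v - 7*w)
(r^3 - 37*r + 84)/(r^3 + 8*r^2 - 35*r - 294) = (r^2 - 7*r + 12)/(r^2 + r - 42)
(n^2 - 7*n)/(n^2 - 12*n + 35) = n/(n - 5)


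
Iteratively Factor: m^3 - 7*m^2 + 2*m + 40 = (m + 2)*(m^2 - 9*m + 20) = (m - 4)*(m + 2)*(m - 5)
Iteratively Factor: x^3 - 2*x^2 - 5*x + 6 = (x - 1)*(x^2 - x - 6) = (x - 3)*(x - 1)*(x + 2)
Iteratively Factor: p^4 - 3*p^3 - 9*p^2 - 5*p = (p - 5)*(p^3 + 2*p^2 + p) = (p - 5)*(p + 1)*(p^2 + p) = (p - 5)*(p + 1)^2*(p)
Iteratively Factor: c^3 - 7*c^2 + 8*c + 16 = (c - 4)*(c^2 - 3*c - 4) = (c - 4)^2*(c + 1)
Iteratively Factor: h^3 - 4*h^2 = (h)*(h^2 - 4*h) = h*(h - 4)*(h)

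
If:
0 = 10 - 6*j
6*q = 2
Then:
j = 5/3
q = 1/3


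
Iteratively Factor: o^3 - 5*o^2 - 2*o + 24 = (o - 4)*(o^2 - o - 6) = (o - 4)*(o + 2)*(o - 3)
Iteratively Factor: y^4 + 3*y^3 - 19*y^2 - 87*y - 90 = (y + 2)*(y^3 + y^2 - 21*y - 45) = (y + 2)*(y + 3)*(y^2 - 2*y - 15) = (y - 5)*(y + 2)*(y + 3)*(y + 3)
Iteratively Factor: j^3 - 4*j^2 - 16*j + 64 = (j + 4)*(j^2 - 8*j + 16) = (j - 4)*(j + 4)*(j - 4)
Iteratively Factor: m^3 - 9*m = (m - 3)*(m^2 + 3*m) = m*(m - 3)*(m + 3)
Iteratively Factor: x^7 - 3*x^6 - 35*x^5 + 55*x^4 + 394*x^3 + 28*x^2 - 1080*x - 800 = (x + 2)*(x^6 - 5*x^5 - 25*x^4 + 105*x^3 + 184*x^2 - 340*x - 400) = (x + 1)*(x + 2)*(x^5 - 6*x^4 - 19*x^3 + 124*x^2 + 60*x - 400) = (x - 2)*(x + 1)*(x + 2)*(x^4 - 4*x^3 - 27*x^2 + 70*x + 200) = (x - 2)*(x + 1)*(x + 2)*(x + 4)*(x^3 - 8*x^2 + 5*x + 50) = (x - 5)*(x - 2)*(x + 1)*(x + 2)*(x + 4)*(x^2 - 3*x - 10) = (x - 5)^2*(x - 2)*(x + 1)*(x + 2)*(x + 4)*(x + 2)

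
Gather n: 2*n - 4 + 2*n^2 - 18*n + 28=2*n^2 - 16*n + 24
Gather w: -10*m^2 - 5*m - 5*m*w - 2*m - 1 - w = -10*m^2 - 7*m + w*(-5*m - 1) - 1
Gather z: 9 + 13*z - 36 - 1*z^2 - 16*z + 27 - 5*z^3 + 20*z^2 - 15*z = -5*z^3 + 19*z^2 - 18*z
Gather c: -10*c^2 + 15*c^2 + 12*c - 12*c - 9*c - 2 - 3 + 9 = 5*c^2 - 9*c + 4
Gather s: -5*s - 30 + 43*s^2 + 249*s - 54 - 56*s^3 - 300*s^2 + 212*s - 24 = -56*s^3 - 257*s^2 + 456*s - 108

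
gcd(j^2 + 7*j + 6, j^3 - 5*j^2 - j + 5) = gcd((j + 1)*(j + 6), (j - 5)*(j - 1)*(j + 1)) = j + 1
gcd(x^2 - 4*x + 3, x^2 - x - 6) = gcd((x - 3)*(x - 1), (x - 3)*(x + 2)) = x - 3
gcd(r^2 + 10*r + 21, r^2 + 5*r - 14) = r + 7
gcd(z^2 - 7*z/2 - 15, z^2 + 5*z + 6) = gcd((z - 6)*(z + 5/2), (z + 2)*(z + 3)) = 1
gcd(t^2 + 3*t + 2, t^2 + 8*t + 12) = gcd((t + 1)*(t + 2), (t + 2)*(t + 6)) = t + 2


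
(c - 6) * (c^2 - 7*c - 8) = c^3 - 13*c^2 + 34*c + 48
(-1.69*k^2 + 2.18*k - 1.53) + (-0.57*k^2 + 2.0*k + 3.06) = -2.26*k^2 + 4.18*k + 1.53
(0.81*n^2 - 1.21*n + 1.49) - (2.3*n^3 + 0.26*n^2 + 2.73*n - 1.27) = -2.3*n^3 + 0.55*n^2 - 3.94*n + 2.76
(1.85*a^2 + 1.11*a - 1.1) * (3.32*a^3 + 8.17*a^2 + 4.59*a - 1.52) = 6.142*a^5 + 18.7997*a^4 + 13.9082*a^3 - 6.7041*a^2 - 6.7362*a + 1.672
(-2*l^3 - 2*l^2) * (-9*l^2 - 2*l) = 18*l^5 + 22*l^4 + 4*l^3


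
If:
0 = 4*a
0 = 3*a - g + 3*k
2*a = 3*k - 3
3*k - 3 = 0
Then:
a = 0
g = 3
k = 1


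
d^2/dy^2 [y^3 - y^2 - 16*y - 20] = 6*y - 2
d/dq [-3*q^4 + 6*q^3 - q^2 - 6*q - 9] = -12*q^3 + 18*q^2 - 2*q - 6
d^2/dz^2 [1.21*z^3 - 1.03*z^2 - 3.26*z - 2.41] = 7.26*z - 2.06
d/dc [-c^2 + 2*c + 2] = 2 - 2*c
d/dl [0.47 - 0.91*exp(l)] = -0.91*exp(l)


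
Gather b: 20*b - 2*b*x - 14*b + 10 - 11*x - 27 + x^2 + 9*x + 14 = b*(6 - 2*x) + x^2 - 2*x - 3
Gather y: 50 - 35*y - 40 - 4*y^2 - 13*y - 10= -4*y^2 - 48*y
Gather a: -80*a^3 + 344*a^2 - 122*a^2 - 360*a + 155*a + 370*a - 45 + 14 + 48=-80*a^3 + 222*a^2 + 165*a + 17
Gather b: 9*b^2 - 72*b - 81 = 9*b^2 - 72*b - 81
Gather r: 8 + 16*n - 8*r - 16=16*n - 8*r - 8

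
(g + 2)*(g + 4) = g^2 + 6*g + 8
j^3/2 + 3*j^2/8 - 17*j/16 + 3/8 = (j/2 + 1)*(j - 3/4)*(j - 1/2)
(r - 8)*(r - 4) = r^2 - 12*r + 32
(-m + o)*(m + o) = -m^2 + o^2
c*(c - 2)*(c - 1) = c^3 - 3*c^2 + 2*c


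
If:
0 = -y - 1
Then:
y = -1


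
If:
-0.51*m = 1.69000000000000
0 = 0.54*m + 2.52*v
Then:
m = -3.31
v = 0.71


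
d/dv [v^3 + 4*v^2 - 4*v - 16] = 3*v^2 + 8*v - 4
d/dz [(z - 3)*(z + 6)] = 2*z + 3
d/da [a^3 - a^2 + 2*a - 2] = 3*a^2 - 2*a + 2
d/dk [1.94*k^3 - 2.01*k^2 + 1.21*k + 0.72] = 5.82*k^2 - 4.02*k + 1.21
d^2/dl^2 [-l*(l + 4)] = -2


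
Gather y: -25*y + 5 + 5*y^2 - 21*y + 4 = 5*y^2 - 46*y + 9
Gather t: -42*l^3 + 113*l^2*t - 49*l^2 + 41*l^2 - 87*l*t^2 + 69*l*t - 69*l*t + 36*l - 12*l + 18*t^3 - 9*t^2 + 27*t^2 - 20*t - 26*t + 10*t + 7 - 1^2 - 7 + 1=-42*l^3 - 8*l^2 + 24*l + 18*t^3 + t^2*(18 - 87*l) + t*(113*l^2 - 36)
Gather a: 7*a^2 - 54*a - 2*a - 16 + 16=7*a^2 - 56*a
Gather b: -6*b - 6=-6*b - 6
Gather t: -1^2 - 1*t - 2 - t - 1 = -2*t - 4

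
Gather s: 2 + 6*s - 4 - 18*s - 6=-12*s - 8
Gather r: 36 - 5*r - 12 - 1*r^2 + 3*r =-r^2 - 2*r + 24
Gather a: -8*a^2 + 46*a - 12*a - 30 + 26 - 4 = -8*a^2 + 34*a - 8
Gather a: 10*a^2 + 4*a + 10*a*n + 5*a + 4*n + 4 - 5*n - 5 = 10*a^2 + a*(10*n + 9) - n - 1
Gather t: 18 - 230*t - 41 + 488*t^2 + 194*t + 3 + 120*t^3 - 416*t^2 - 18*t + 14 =120*t^3 + 72*t^2 - 54*t - 6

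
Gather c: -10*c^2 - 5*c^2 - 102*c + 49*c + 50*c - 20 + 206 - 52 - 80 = -15*c^2 - 3*c + 54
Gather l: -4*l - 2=-4*l - 2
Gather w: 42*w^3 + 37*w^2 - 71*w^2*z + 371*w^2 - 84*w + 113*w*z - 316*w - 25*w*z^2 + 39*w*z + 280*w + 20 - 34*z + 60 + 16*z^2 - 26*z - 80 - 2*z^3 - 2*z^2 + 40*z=42*w^3 + w^2*(408 - 71*z) + w*(-25*z^2 + 152*z - 120) - 2*z^3 + 14*z^2 - 20*z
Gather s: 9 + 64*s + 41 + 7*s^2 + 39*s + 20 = 7*s^2 + 103*s + 70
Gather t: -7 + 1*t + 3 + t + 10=2*t + 6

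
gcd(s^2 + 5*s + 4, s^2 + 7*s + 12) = s + 4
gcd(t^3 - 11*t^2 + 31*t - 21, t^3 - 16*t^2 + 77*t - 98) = t - 7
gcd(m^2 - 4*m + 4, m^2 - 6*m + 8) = m - 2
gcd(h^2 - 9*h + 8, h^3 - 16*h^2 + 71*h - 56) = h^2 - 9*h + 8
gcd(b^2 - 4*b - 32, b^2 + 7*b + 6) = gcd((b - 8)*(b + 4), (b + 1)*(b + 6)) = 1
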